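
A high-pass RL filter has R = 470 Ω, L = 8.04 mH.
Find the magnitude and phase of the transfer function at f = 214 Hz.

Step 1 — Angular frequency: ω = 2π·214 = 1345 rad/s.
Step 2 — Transfer function: H(jω) = jωL/(R + jωL).
Step 3 — Numerator jωL = j·10.81; denominator R + jωL = 470 + j10.81.
Step 4 — H = 0.0005288 + j0.02299.
Step 5 — Magnitude: |H| = 0.023 (-32.8 dB); phase: φ = 88.7°.

|H| = 0.023 (-32.8 dB), φ = 88.7°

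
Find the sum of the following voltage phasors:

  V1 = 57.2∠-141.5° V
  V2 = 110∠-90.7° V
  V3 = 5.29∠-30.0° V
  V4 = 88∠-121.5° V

Step 1 — Convert each phasor to rectangular form:
  V1 = 57.2·(cos(-141.5°) + j·sin(-141.5°)) = -44.77 - j35.61 V
  V2 = 110·(cos(-90.7°) + j·sin(-90.7°)) = -1.344 - j110 V
  V3 = 5.29·(cos(-30.0°) + j·sin(-30.0°)) = 4.581 - j2.645 V
  V4 = 88·(cos(-121.5°) + j·sin(-121.5°)) = -45.98 - j75.03 V
Step 2 — Sum components: V_total = -87.51 - j223.3 V.
Step 3 — Convert to polar: |V_total| = 239.8 V, ∠V_total = -111.4°.

V_total = 239.8∠-111.4° V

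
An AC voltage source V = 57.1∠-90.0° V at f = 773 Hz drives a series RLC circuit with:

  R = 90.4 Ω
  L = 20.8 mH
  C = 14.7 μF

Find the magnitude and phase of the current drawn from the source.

Step 1 — Angular frequency: ω = 2π·f = 2π·773 = 4857 rad/s.
Step 2 — Component impedances:
  R: Z = R = 90.4 Ω
  L: Z = jωL = j·4857·0.0208 = 0 + j101 Ω
  C: Z = 1/(jωC) = -j/(ω·C) = 0 - j14.01 Ω
Step 3 — Series combination: Z_total = R + L + C = 90.4 + j87.02 Ω = 125.5∠43.9° Ω.
Step 4 — Source phasor: V = 57.1∠-90.0° V = 0 - j57.1 V.
Step 5 — Ohm's law: I = V / Z_total = (0 - j57.1) / (90.4 + j87.02) = -0.3156 - j0.3279 A.
Step 6 — Convert to polar: |I| = 0.4551 A, ∠I = -133.9°.

I = 0.4551∠-133.9° A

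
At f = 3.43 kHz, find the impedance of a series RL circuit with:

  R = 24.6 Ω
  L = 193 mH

Step 1 — Angular frequency: ω = 2π·f = 2π·3430 = 2.155e+04 rad/s.
Step 2 — Component impedances:
  R: Z = R = 24.6 Ω
  L: Z = jωL = j·2.155e+04·0.193 = 0 + j4159 Ω
Step 3 — Series combination: Z_total = R + L = 24.6 + j4159 Ω = 4159∠89.7° Ω.

Z = 24.6 + j4159 Ω = 4159∠89.7° Ω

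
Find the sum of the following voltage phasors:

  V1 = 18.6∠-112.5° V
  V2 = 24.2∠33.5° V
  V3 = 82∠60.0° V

Step 1 — Convert each phasor to rectangular form:
  V1 = 18.6·(cos(-112.5°) + j·sin(-112.5°)) = -7.118 - j17.18 V
  V2 = 24.2·(cos(33.5°) + j·sin(33.5°)) = 20.18 + j13.36 V
  V3 = 82·(cos(60.0°) + j·sin(60.0°)) = 41 + j71.01 V
Step 2 — Sum components: V_total = 54.06 + j67.19 V.
Step 3 — Convert to polar: |V_total| = 86.24 V, ∠V_total = 51.2°.

V_total = 86.24∠51.2° V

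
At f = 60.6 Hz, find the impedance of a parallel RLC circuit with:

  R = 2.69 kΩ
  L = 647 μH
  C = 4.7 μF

Step 1 — Angular frequency: ω = 2π·f = 2π·60.6 = 380.8 rad/s.
Step 2 — Component impedances:
  R: Z = R = 2690 Ω
  L: Z = jωL = j·380.8·0.000647 = 0 + j0.2464 Ω
  C: Z = 1/(jωC) = -j/(ω·C) = 0 - j558.8 Ω
Step 3 — Parallel combination: 1/Z_total = 1/R + 1/L + 1/C; Z_total = 2.258e-05 + j0.2465 Ω = 0.2465∠90.0° Ω.

Z = 2.258e-05 + j0.2465 Ω = 0.2465∠90.0° Ω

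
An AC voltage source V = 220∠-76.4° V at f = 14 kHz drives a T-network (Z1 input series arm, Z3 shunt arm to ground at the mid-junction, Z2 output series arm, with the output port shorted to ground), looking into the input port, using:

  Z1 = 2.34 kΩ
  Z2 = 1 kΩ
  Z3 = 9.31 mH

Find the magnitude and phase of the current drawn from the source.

Step 1 — Angular frequency: ω = 2π·f = 2π·1.4e+04 = 8.796e+04 rad/s.
Step 2 — Component impedances:
  Z1: Z = R = 2340 Ω
  Z2: Z = R = 1000 Ω
  Z3: Z = jωL = j·8.796e+04·0.00931 = 0 + j819 Ω
Step 3 — With the output port shorted to ground, the output series arm Z2 runs from the junction to ground; the shunt arm Z3 also runs from the junction to ground. They appear in parallel: Z3 || Z2 = 401.4 + j490.2 Ω.
Step 4 — Series with input arm Z1: Z_in = Z1 + (Z3 || Z2) = 2741 + j490.2 Ω = 2785∠10.1° Ω.
Step 5 — Source phasor: V = 220∠-76.4° V = 51.73 - j213.8 V.
Step 6 — Ohm's law: I = V / Z_total = (51.73 - j213.8) / (2741 + j490.2) = 0.004771 - j0.07885 A.
Step 7 — Convert to polar: |I| = 0.079 A, ∠I = -86.5°.

I = 0.079∠-86.5° A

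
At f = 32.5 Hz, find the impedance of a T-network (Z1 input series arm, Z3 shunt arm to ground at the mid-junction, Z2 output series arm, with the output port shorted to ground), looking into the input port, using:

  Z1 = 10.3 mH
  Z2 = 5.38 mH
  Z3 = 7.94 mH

Step 1 — Angular frequency: ω = 2π·f = 2π·32.5 = 204.2 rad/s.
Step 2 — Component impedances:
  Z1: Z = jωL = j·204.2·0.0103 = 0 + j2.103 Ω
  Z2: Z = jωL = j·204.2·0.00538 = 0 + j1.099 Ω
  Z3: Z = jωL = j·204.2·0.00794 = 0 + j1.621 Ω
Step 3 — With the output port shorted to ground, the output series arm Z2 runs from the junction to ground; the shunt arm Z3 also runs from the junction to ground. They appear in parallel: Z3 || Z2 = 0 + j0.6549 Ω.
Step 4 — Series with input arm Z1: Z_in = Z1 + (Z3 || Z2) = 0 + j2.758 Ω = 2.758∠90.0° Ω.

Z = 0 + j2.758 Ω = 2.758∠90.0° Ω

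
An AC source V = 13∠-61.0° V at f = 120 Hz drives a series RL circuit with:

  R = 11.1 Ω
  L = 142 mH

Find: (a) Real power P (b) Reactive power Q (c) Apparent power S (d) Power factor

Step 1 — Angular frequency: ω = 2π·f = 2π·120 = 754 rad/s.
Step 2 — Component impedances:
  R: Z = R = 11.1 Ω
  L: Z = jωL = j·754·0.142 = 0 + j107.1 Ω
Step 3 — Series combination: Z_total = R + L = 11.1 + j107.1 Ω = 107.6∠84.1° Ω.
Step 4 — Source phasor: V = 13∠-61.0° V = 6.303 - j11.37 V.
Step 5 — Current: I = V / Z = -0.09903 - j0.06913 A = 0.1208∠-145.1° A.
Step 6 — Complex power: S = V·I* = 0.1619 + j1.562 VA.
Step 7 — Real power: P = Re(S) = 0.1619 W.
Step 8 — Reactive power: Q = Im(S) = 1.562 VAR.
Step 9 — Apparent power: |S| = 1.57 VA.
Step 10 — Power factor: PF = P/|S| = 0.1031 (lagging).

(a) P = 0.1619 W  (b) Q = 1.562 VAR  (c) S = 1.57 VA  (d) PF = 0.1031 (lagging)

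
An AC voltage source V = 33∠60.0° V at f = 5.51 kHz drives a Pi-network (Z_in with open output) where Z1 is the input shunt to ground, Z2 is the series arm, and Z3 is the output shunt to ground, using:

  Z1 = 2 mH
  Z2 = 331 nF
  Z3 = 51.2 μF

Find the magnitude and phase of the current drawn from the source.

Step 1 — Angular frequency: ω = 2π·f = 2π·5510 = 3.462e+04 rad/s.
Step 2 — Component impedances:
  Z1: Z = jωL = j·3.462e+04·0.002 = 0 + j69.24 Ω
  Z2: Z = 1/(jωC) = -j/(ω·C) = 0 - j87.27 Ω
  Z3: Z = 1/(jωC) = -j/(ω·C) = 0 - j0.5642 Ω
Step 3 — With open output, the series arm Z2 and the output shunt Z3 appear in series to ground: Z2 + Z3 = 0 - j87.83 Ω.
Step 4 — Parallel with input shunt Z1: Z_in = Z1 || (Z2 + Z3) = 0 + j327.2 Ω = 327.2∠90.0° Ω.
Step 5 — Source phasor: V = 33∠60.0° V = 16.5 + j28.58 V.
Step 6 — Ohm's law: I = V / Z_total = (16.5 + j28.58) / (0 + j327.2) = 0.08736 - j0.05043 A.
Step 7 — Convert to polar: |I| = 0.1009 A, ∠I = -30.0°.

I = 0.1009∠-30.0° A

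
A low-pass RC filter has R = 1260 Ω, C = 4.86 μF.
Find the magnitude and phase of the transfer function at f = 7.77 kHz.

Step 1 — Angular frequency: ω = 2π·7770 = 4.882e+04 rad/s.
Step 2 — Transfer function: H(jω) = 1/(1 + jωRC).
Step 3 — Denominator: 1 + jωRC = 1 + j·4.882e+04·1260·4.86e-06 = 1 + j299.
Step 4 — H = 1.119e-05 - j0.003345.
Step 5 — Magnitude: |H| = 0.003345 (-49.5 dB); phase: φ = -89.8°.

|H| = 0.003345 (-49.5 dB), φ = -89.8°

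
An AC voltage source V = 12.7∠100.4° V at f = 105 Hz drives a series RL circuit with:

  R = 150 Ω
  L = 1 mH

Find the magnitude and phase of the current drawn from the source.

Step 1 — Angular frequency: ω = 2π·f = 2π·105 = 659.7 rad/s.
Step 2 — Component impedances:
  R: Z = R = 150 Ω
  L: Z = jωL = j·659.7·0.001 = 0 + j0.6597 Ω
Step 3 — Series combination: Z_total = R + L = 150 + j0.6597 Ω = 150∠0.3° Ω.
Step 4 — Source phasor: V = 12.7∠100.4° V = -2.293 + j12.49 V.
Step 5 — Ohm's law: I = V / Z_total = (-2.293 + j12.49) / (150 + j0.6597) = -0.01492 + j0.08334 A.
Step 6 — Convert to polar: |I| = 0.08467 A, ∠I = 100.1°.

I = 0.08467∠100.1° A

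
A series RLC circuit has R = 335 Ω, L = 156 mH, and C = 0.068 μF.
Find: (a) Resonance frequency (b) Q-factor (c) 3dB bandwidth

Step 1 — Resonance: ω₀ = 1/√(LC) = 1/√(0.156·6.8e-08) = 9709 rad/s.
Step 2 — f₀ = ω₀/(2π) = 1545 Hz.
Step 3 — Series Q: Q = ω₀L/R = 9709·0.156/335 = 4.521.
Step 4 — Bandwidth: Δω = ω₀/Q = 2147 rad/s; BW = Δω/(2π) = 341.8 Hz.

(a) f₀ = 1545 Hz  (b) Q = 4.521  (c) BW = 341.8 Hz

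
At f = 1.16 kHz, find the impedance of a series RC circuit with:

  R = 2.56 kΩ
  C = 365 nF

Step 1 — Angular frequency: ω = 2π·f = 2π·1160 = 7288 rad/s.
Step 2 — Component impedances:
  R: Z = R = 2560 Ω
  C: Z = 1/(jωC) = -j/(ω·C) = 0 - j375.9 Ω
Step 3 — Series combination: Z_total = R + C = 2560 - j375.9 Ω = 2587∠-8.4° Ω.

Z = 2560 - j375.9 Ω = 2587∠-8.4° Ω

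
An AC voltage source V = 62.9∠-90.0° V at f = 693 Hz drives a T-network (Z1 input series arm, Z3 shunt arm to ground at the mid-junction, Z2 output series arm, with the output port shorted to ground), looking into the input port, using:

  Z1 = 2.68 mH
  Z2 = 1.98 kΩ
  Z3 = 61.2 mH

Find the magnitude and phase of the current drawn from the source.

Step 1 — Angular frequency: ω = 2π·f = 2π·693 = 4354 rad/s.
Step 2 — Component impedances:
  Z1: Z = jωL = j·4354·0.00268 = 0 + j11.67 Ω
  Z2: Z = R = 1980 Ω
  Z3: Z = jωL = j·4354·0.0612 = 0 + j266.5 Ω
Step 3 — With the output port shorted to ground, the output series arm Z2 runs from the junction to ground; the shunt arm Z3 also runs from the junction to ground. They appear in parallel: Z3 || Z2 = 35.23 + j261.7 Ω.
Step 4 — Series with input arm Z1: Z_in = Z1 + (Z3 || Z2) = 35.23 + j273.4 Ω = 275.7∠82.7° Ω.
Step 5 — Source phasor: V = 62.9∠-90.0° V = 0 - j62.9 V.
Step 6 — Ohm's law: I = V / Z_total = (0 - j62.9) / (35.23 + j273.4) = -0.2263 - j0.02916 A.
Step 7 — Convert to polar: |I| = 0.2282 A, ∠I = -172.7°.

I = 0.2282∠-172.7° A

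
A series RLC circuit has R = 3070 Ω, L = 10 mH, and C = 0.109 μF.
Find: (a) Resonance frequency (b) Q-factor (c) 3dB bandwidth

Step 1 — Resonance condition Im(Z)=0 gives ω₀ = 1/√(LC).
Step 2 — ω₀ = 1/√(0.01·1.09e-07) = 3.029e+04 rad/s.
Step 3 — f₀ = ω₀/(2π) = 4821 Hz.
Step 4 — Series Q: Q = ω₀L/R = 3.029e+04·0.01/3070 = 0.09866.
Step 5 — 3dB bandwidth: Δω = ω₀/Q = 3.07e+05 rad/s; BW = Δω/(2π) = 4.886e+04 Hz.

(a) f₀ = 4821 Hz  (b) Q = 0.09866  (c) BW = 4.886e+04 Hz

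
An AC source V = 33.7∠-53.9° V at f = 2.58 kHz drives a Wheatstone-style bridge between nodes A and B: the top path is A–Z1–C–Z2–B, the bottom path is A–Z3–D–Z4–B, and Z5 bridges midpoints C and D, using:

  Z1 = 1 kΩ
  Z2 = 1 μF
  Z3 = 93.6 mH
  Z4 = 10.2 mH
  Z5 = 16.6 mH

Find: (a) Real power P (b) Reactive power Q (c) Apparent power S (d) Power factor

Step 1 — Angular frequency: ω = 2π·f = 2π·2580 = 1.621e+04 rad/s.
Step 2 — Component impedances:
  Z1: Z = R = 1000 Ω
  Z2: Z = 1/(jωC) = -j/(ω·C) = 0 - j61.69 Ω
  Z3: Z = jωL = j·1.621e+04·0.0936 = 0 + j1517 Ω
  Z4: Z = jωL = j·1.621e+04·0.0102 = 0 + j165.3 Ω
  Z5: Z = jωL = j·1.621e+04·0.0166 = 0 + j269.1 Ω
Step 3 — Bridge requires nodal analysis (the Z5 bridge couples midpoints C and D, so the two paths cannot be reduced to a simple series/parallel combination). Setting node B to ground and injecting 1 A at node A, the 3-node admittance system at A, C, D solves to V_A = Z_AB = 757.8 + j402.8 Ω = 858.2∠28.0° Ω.
Step 4 — Source phasor: V = 33.7∠-53.9° V = 19.86 - j27.23 V.
Step 5 — Current: I = V / Z = 0.005537 - j0.03888 A = 0.03927∠-81.9° A.
Step 6 — Complex power: S = V·I* = 1.169 + j0.6211 VA.
Step 7 — Real power: P = Re(S) = 1.169 W.
Step 8 — Reactive power: Q = Im(S) = 0.6211 VAR.
Step 9 — Apparent power: |S| = 1.323 VA.
Step 10 — Power factor: PF = P/|S| = 0.883 (lagging).

(a) P = 1.169 W  (b) Q = 0.6211 VAR  (c) S = 1.323 VA  (d) PF = 0.883 (lagging)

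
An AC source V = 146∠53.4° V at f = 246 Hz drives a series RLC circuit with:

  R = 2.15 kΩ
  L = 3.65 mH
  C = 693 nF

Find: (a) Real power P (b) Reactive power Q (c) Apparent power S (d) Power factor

Step 1 — Angular frequency: ω = 2π·f = 2π·246 = 1546 rad/s.
Step 2 — Component impedances:
  R: Z = R = 2150 Ω
  L: Z = jωL = j·1546·0.00365 = 0 + j5.642 Ω
  C: Z = 1/(jωC) = -j/(ω·C) = 0 - j933.6 Ω
Step 3 — Series combination: Z_total = R + L + C = 2150 - j927.9 Ω = 2342∠-23.3° Ω.
Step 4 — Source phasor: V = 146∠53.4° V = 87.05 + j117.2 V.
Step 5 — Current: I = V / Z = 0.0143 + j0.06069 A = 0.06235∠76.7° A.
Step 6 — Complex power: S = V·I* = 8.358 - j3.607 VA.
Step 7 — Real power: P = Re(S) = 8.358 W.
Step 8 — Reactive power: Q = Im(S) = -3.607 VAR.
Step 9 — Apparent power: |S| = 9.103 VA.
Step 10 — Power factor: PF = P/|S| = 0.9181 (leading).

(a) P = 8.358 W  (b) Q = -3.607 VAR  (c) S = 9.103 VA  (d) PF = 0.9181 (leading)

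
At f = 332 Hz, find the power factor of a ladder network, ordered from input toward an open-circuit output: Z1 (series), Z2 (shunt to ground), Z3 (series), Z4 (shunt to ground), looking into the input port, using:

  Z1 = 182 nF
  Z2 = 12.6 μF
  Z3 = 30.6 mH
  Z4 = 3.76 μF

Step 1 — Angular frequency: ω = 2π·f = 2π·332 = 2086 rad/s.
Step 2 — Component impedances:
  Z1: Z = 1/(jωC) = -j/(ω·C) = 0 - j2634 Ω
  Z2: Z = 1/(jωC) = -j/(ω·C) = 0 - j38.05 Ω
  Z3: Z = jωL = j·2086·0.0306 = 0 + j63.83 Ω
  Z4: Z = 1/(jωC) = -j/(ω·C) = 0 - j127.5 Ω
Step 3 — Ladder network (open output): work backward from the far end, alternating series and parallel combinations. Z_in = 0 - j2658 Ω = 2658∠-90.0° Ω.
Step 4 — Power factor: PF = cos(φ) = Re(Z)/|Z| = 0/2658 = 0.
Step 5 — Type: Im(Z) = -2658 ⇒ leading (phase φ = -90.0°).

PF = 0 (leading, φ = -90.0°)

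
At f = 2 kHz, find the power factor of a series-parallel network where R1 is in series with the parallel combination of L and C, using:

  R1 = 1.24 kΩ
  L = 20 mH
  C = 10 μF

Step 1 — Angular frequency: ω = 2π·f = 2π·2000 = 1.257e+04 rad/s.
Step 2 — Component impedances:
  R1: Z = R = 1240 Ω
  L: Z = jωL = j·1.257e+04·0.02 = 0 + j251.3 Ω
  C: Z = 1/(jωC) = -j/(ω·C) = 0 - j7.958 Ω
Step 3 — Parallel branch: L || C = 1/(1/L + 1/C) = 0 - j8.218 Ω.
Step 4 — Series with R1: Z_total = R1 + (L || C) = 1240 - j8.218 Ω = 1240∠-0.4° Ω.
Step 5 — Power factor: PF = cos(φ) = Re(Z)/|Z| = 1240/1240 = 1.
Step 6 — Type: Im(Z) = -8.218 ⇒ leading (phase φ = -0.4°).

PF = 1 (leading, φ = -0.4°)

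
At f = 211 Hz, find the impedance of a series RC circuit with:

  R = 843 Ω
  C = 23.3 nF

Step 1 — Angular frequency: ω = 2π·f = 2π·211 = 1326 rad/s.
Step 2 — Component impedances:
  R: Z = R = 843 Ω
  C: Z = 1/(jωC) = -j/(ω·C) = 0 - j3.237e+04 Ω
Step 3 — Series combination: Z_total = R + C = 843 - j3.237e+04 Ω = 3.238e+04∠-88.5° Ω.

Z = 843 - j3.237e+04 Ω = 3.238e+04∠-88.5° Ω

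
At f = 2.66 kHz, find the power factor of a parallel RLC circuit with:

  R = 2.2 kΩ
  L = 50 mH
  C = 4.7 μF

Step 1 — Angular frequency: ω = 2π·f = 2π·2660 = 1.671e+04 rad/s.
Step 2 — Component impedances:
  R: Z = R = 2200 Ω
  L: Z = jωL = j·1.671e+04·0.05 = 0 + j835.7 Ω
  C: Z = 1/(jωC) = -j/(ω·C) = 0 - j12.73 Ω
Step 3 — Parallel combination: 1/Z_total = 1/R + 1/L + 1/C; Z_total = 0.07596 - j12.93 Ω = 12.93∠-89.7° Ω.
Step 4 — Power factor: PF = cos(φ) = Re(Z)/|Z| = 0.075959/12.927 = 0.005876.
Step 5 — Type: Im(Z) = -12.93 ⇒ leading (phase φ = -89.7°).

PF = 0.005876 (leading, φ = -89.7°)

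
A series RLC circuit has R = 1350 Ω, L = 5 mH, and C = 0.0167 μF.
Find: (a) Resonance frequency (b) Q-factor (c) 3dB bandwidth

Step 1 — Resonance: ω₀ = 1/√(LC) = 1/√(0.005·1.67e-08) = 1.094e+05 rad/s.
Step 2 — f₀ = ω₀/(2π) = 1.742e+04 Hz.
Step 3 — Series Q: Q = ω₀L/R = 1.094e+05·0.005/1350 = 0.4053.
Step 4 — Bandwidth: Δω = ω₀/Q = 2.7e+05 rad/s; BW = Δω/(2π) = 4.297e+04 Hz.

(a) f₀ = 1.742e+04 Hz  (b) Q = 0.4053  (c) BW = 4.297e+04 Hz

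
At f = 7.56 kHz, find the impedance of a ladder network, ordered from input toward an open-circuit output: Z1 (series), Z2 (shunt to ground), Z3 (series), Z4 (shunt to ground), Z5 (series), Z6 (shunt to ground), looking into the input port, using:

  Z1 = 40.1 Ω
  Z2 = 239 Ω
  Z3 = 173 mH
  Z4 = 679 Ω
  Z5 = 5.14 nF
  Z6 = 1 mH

Step 1 — Angular frequency: ω = 2π·f = 2π·7560 = 4.75e+04 rad/s.
Step 2 — Component impedances:
  Z1: Z = R = 40.1 Ω
  Z2: Z = R = 239 Ω
  Z3: Z = jωL = j·4.75e+04·0.173 = 0 + j8218 Ω
  Z4: Z = R = 679 Ω
  Z5: Z = 1/(jωC) = -j/(ω·C) = 0 - j4096 Ω
  Z6: Z = jωL = j·4.75e+04·0.001 = 0 + j47.5 Ω
Step 3 — Ladder network (open output): work backward from the far end, alternating series and parallel combinations. Z_in = 278.3 + j6.96 Ω = 278.4∠1.4° Ω.

Z = 278.3 + j6.96 Ω = 278.4∠1.4° Ω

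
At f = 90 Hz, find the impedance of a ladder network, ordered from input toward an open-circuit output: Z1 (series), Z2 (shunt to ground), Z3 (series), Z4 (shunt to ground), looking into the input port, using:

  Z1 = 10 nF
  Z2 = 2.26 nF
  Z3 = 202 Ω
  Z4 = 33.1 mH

Step 1 — Angular frequency: ω = 2π·f = 2π·90 = 565.5 rad/s.
Step 2 — Component impedances:
  Z1: Z = 1/(jωC) = -j/(ω·C) = 0 - j1.768e+05 Ω
  Z2: Z = 1/(jωC) = -j/(ω·C) = 0 - j7.825e+05 Ω
  Z3: Z = R = 202 Ω
  Z4: Z = jωL = j·565.5·0.0331 = 0 + j18.72 Ω
Step 3 — Ladder network (open output): work backward from the far end, alternating series and parallel combinations. Z_in = 202 - j1.768e+05 Ω = 1.768e+05∠-89.9° Ω.

Z = 202 - j1.768e+05 Ω = 1.768e+05∠-89.9° Ω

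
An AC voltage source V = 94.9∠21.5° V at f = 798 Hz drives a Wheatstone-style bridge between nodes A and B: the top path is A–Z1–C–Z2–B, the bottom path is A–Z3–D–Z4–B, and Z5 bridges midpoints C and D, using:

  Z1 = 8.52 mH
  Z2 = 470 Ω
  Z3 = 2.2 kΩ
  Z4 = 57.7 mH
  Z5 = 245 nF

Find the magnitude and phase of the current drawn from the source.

Step 1 — Angular frequency: ω = 2π·f = 2π·798 = 5014 rad/s.
Step 2 — Component impedances:
  Z1: Z = jωL = j·5014·0.00852 = 0 + j42.72 Ω
  Z2: Z = R = 470 Ω
  Z3: Z = R = 2200 Ω
  Z4: Z = jωL = j·5014·0.0577 = 0 + j289.3 Ω
  Z5: Z = 1/(jωC) = -j/(ω·C) = 0 - j814.1 Ω
Step 3 — Bridge requires nodal analysis (the Z5 bridge couples midpoints C and D, so the two paths cannot be reduced to a simple series/parallel combination). Setting node B to ground and injecting 1 A at node A, the 3-node admittance system at A, C, D solves to V_A = Z_AB = 236.8 - j99.99 Ω = 257∠-22.9° Ω.
Step 4 — Source phasor: V = 94.9∠21.5° V = 88.3 + j34.78 V.
Step 5 — Ohm's law: I = V / Z_total = (88.3 + j34.78) / (236.8 - j99.99) = 0.2638 + j0.2583 A.
Step 6 — Convert to polar: |I| = 0.3692 A, ∠I = 44.4°.

I = 0.3692∠44.4° A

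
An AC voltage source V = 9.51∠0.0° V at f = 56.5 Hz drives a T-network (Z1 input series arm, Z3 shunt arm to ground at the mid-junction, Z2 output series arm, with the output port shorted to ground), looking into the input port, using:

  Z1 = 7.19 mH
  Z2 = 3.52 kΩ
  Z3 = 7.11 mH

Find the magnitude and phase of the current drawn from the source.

Step 1 — Angular frequency: ω = 2π·f = 2π·56.5 = 355 rad/s.
Step 2 — Component impedances:
  Z1: Z = jωL = j·355·0.00719 = 0 + j2.552 Ω
  Z2: Z = R = 3520 Ω
  Z3: Z = jωL = j·355·0.00711 = 0 + j2.524 Ω
Step 3 — With the output port shorted to ground, the output series arm Z2 runs from the junction to ground; the shunt arm Z3 also runs from the junction to ground. They appear in parallel: Z3 || Z2 = 0.00181 + j2.524 Ω.
Step 4 — Series with input arm Z1: Z_in = Z1 + (Z3 || Z2) = 0.00181 + j5.076 Ω = 5.076∠90.0° Ω.
Step 5 — Source phasor: V = 9.51∠0.0° V = 9.51 V.
Step 6 — Ohm's law: I = V / Z_total = (9.51) / (0.00181 + j5.076) = 0.0006679 - j1.873 A.
Step 7 — Convert to polar: |I| = 1.873 A, ∠I = -90.0°.

I = 1.873∠-90.0° A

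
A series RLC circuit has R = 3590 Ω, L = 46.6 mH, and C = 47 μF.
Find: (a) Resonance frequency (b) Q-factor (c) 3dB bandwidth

Step 1 — Resonance: ω₀ = 1/√(LC) = 1/√(0.0466·4.7e-05) = 675.7 rad/s.
Step 2 — f₀ = ω₀/(2π) = 107.5 Hz.
Step 3 — Series Q: Q = ω₀L/R = 675.7·0.0466/3590 = 0.008771.
Step 4 — Bandwidth: Δω = ω₀/Q = 7.704e+04 rad/s; BW = Δω/(2π) = 1.226e+04 Hz.

(a) f₀ = 107.5 Hz  (b) Q = 0.008771  (c) BW = 1.226e+04 Hz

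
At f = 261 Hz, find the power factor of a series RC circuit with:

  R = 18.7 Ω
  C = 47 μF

Step 1 — Angular frequency: ω = 2π·f = 2π·261 = 1640 rad/s.
Step 2 — Component impedances:
  R: Z = R = 18.7 Ω
  C: Z = 1/(jωC) = -j/(ω·C) = 0 - j12.97 Ω
Step 3 — Series combination: Z_total = R + C = 18.7 - j12.97 Ω = 22.76∠-34.8° Ω.
Step 4 — Power factor: PF = cos(φ) = Re(Z)/|Z| = 18.7/22.76 = 0.8216.
Step 5 — Type: Im(Z) = -12.97 ⇒ leading (phase φ = -34.8°).

PF = 0.8216 (leading, φ = -34.8°)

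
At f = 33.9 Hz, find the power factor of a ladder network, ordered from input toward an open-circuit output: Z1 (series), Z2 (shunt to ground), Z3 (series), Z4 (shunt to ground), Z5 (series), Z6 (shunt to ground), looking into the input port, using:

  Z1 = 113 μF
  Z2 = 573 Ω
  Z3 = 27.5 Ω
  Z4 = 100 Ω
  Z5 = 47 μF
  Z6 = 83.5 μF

Step 1 — Angular frequency: ω = 2π·f = 2π·33.9 = 213 rad/s.
Step 2 — Component impedances:
  Z1: Z = 1/(jωC) = -j/(ω·C) = 0 - j41.55 Ω
  Z2: Z = R = 573 Ω
  Z3: Z = R = 27.5 Ω
  Z4: Z = R = 100 Ω
  Z5: Z = 1/(jωC) = -j/(ω·C) = 0 - j99.89 Ω
  Z6: Z = 1/(jωC) = -j/(ω·C) = 0 - j56.23 Ω
Step 3 — Ladder network (open output): work backward from the far end, alternating series and parallel combinations. Z_in = 86.21 - j74.48 Ω = 113.9∠-40.8° Ω.
Step 4 — Power factor: PF = cos(φ) = Re(Z)/|Z| = 86.211/113.93 = 0.7567.
Step 5 — Type: Im(Z) = -74.48 ⇒ leading (phase φ = -40.8°).

PF = 0.7567 (leading, φ = -40.8°)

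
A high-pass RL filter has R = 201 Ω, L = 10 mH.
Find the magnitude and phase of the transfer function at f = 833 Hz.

Step 1 — Angular frequency: ω = 2π·833 = 5234 rad/s.
Step 2 — Transfer function: H(jω) = jωL/(R + jωL).
Step 3 — Numerator jωL = j·52.34; denominator R + jωL = 201 + j52.34.
Step 4 — H = 0.0635 + j0.2439.
Step 5 — Magnitude: |H| = 0.252 (-12.0 dB); phase: φ = 75.4°.

|H| = 0.252 (-12.0 dB), φ = 75.4°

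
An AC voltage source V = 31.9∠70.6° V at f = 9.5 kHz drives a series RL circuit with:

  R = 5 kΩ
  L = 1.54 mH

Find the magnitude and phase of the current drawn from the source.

Step 1 — Angular frequency: ω = 2π·f = 2π·9500 = 5.969e+04 rad/s.
Step 2 — Component impedances:
  R: Z = R = 5000 Ω
  L: Z = jωL = j·5.969e+04·0.00154 = 0 + j91.92 Ω
Step 3 — Series combination: Z_total = R + L = 5000 + j91.92 Ω = 5001∠1.1° Ω.
Step 4 — Source phasor: V = 31.9∠70.6° V = 10.6 + j30.09 V.
Step 5 — Ohm's law: I = V / Z_total = (10.6 + j30.09) / (5000 + j91.92) = 0.002229 + j0.005977 A.
Step 6 — Convert to polar: |I| = 0.006379 A, ∠I = 69.5°.

I = 0.006379∠69.5° A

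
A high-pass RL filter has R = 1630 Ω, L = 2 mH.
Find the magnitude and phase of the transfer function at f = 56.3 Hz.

Step 1 — Angular frequency: ω = 2π·56.3 = 353.7 rad/s.
Step 2 — Transfer function: H(jω) = jωL/(R + jωL).
Step 3 — Numerator jωL = j·0.7075; denominator R + jωL = 1630 + j0.7075.
Step 4 — H = 1.884e-07 + j0.000434.
Step 5 — Magnitude: |H| = 0.000434 (-67.2 dB); phase: φ = 90.0°.

|H| = 0.000434 (-67.2 dB), φ = 90.0°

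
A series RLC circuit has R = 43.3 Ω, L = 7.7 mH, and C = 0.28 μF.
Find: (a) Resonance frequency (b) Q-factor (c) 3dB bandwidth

Step 1 — Resonance: ω₀ = 1/√(LC) = 1/√(0.0077·2.8e-07) = 2.154e+04 rad/s.
Step 2 — f₀ = ω₀/(2π) = 3428 Hz.
Step 3 — Series Q: Q = ω₀L/R = 2.154e+04·0.0077/43.3 = 3.83.
Step 4 — Bandwidth: Δω = ω₀/Q = 5623 rad/s; BW = Δω/(2π) = 895 Hz.

(a) f₀ = 3428 Hz  (b) Q = 3.83  (c) BW = 895 Hz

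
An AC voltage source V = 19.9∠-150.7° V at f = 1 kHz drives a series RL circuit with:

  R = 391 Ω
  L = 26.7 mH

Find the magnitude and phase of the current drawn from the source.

Step 1 — Angular frequency: ω = 2π·f = 2π·1000 = 6283 rad/s.
Step 2 — Component impedances:
  R: Z = R = 391 Ω
  L: Z = jωL = j·6283·0.0267 = 0 + j167.8 Ω
Step 3 — Series combination: Z_total = R + L = 391 + j167.8 Ω = 425.5∠23.2° Ω.
Step 4 — Source phasor: V = 19.9∠-150.7° V = -17.35 - j9.739 V.
Step 5 — Ohm's law: I = V / Z_total = (-17.35 - j9.739) / (391 + j167.8) = -0.04651 - j0.004952 A.
Step 6 — Convert to polar: |I| = 0.04677 A, ∠I = -173.9°.

I = 0.04677∠-173.9° A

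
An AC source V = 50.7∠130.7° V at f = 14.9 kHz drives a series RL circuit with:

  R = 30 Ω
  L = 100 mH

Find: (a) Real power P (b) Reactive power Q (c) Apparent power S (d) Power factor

Step 1 — Angular frequency: ω = 2π·f = 2π·1.49e+04 = 9.362e+04 rad/s.
Step 2 — Component impedances:
  R: Z = R = 30 Ω
  L: Z = jωL = j·9.362e+04·0.1 = 0 + j9362 Ω
Step 3 — Series combination: Z_total = R + L = 30 + j9362 Ω = 9362∠89.8° Ω.
Step 4 — Source phasor: V = 50.7∠130.7° V = -33.06 + j38.44 V.
Step 5 — Current: I = V / Z = 0.004094 + j0.003545 A = 0.005416∠40.9° A.
Step 6 — Complex power: S = V·I* = 0.0008798 + j0.2746 VA.
Step 7 — Real power: P = Re(S) = 0.0008798 W.
Step 8 — Reactive power: Q = Im(S) = 0.2746 VAR.
Step 9 — Apparent power: |S| = 0.2746 VA.
Step 10 — Power factor: PF = P/|S| = 0.003204 (lagging).

(a) P = 0.0008798 W  (b) Q = 0.2746 VAR  (c) S = 0.2746 VA  (d) PF = 0.003204 (lagging)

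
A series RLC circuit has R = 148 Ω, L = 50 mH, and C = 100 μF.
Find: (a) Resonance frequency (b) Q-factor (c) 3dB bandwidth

Step 1 — Resonance: ω₀ = 1/√(LC) = 1/√(0.05·0.0001) = 447.2 rad/s.
Step 2 — f₀ = ω₀/(2π) = 71.18 Hz.
Step 3 — Series Q: Q = ω₀L/R = 447.2·0.05/148 = 0.1511.
Step 4 — Bandwidth: Δω = ω₀/Q = 2960 rad/s; BW = Δω/(2π) = 471.1 Hz.

(a) f₀ = 71.18 Hz  (b) Q = 0.1511  (c) BW = 471.1 Hz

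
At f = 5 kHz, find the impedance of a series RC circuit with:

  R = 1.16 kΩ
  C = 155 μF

Step 1 — Angular frequency: ω = 2π·f = 2π·5000 = 3.142e+04 rad/s.
Step 2 — Component impedances:
  R: Z = R = 1160 Ω
  C: Z = 1/(jωC) = -j/(ω·C) = 0 - j0.2054 Ω
Step 3 — Series combination: Z_total = R + C = 1160 - j0.2054 Ω = 1160∠-0.0° Ω.

Z = 1160 - j0.2054 Ω = 1160∠-0.0° Ω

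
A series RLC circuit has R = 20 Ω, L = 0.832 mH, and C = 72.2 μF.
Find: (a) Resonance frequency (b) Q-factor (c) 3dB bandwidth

Step 1 — Resonance condition Im(Z)=0 gives ω₀ = 1/√(LC).
Step 2 — ω₀ = 1/√(0.000832·7.22e-05) = 4080 rad/s.
Step 3 — f₀ = ω₀/(2π) = 649.4 Hz.
Step 4 — Series Q: Q = ω₀L/R = 4080·0.000832/20 = 0.1697.
Step 5 — 3dB bandwidth: Δω = ω₀/Q = 2.404e+04 rad/s; BW = Δω/(2π) = 3826 Hz.

(a) f₀ = 649.4 Hz  (b) Q = 0.1697  (c) BW = 3826 Hz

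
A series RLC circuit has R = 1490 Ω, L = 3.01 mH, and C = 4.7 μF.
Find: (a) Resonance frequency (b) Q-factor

Step 1 — Resonance condition Im(Z)=0 gives ω₀ = 1/√(LC).
Step 2 — ω₀ = 1/√(0.00301·4.7e-06) = 8408 rad/s.
Step 3 — f₀ = ω₀/(2π) = 1338 Hz.
Step 4 — Series Q: Q = ω₀L/R = 8408·0.00301/1490 = 0.01698.

(a) f₀ = 1338 Hz  (b) Q = 0.01698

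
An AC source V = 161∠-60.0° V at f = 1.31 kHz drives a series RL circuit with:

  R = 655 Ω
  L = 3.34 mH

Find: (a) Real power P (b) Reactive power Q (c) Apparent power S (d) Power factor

Step 1 — Angular frequency: ω = 2π·f = 2π·1310 = 8231 rad/s.
Step 2 — Component impedances:
  R: Z = R = 655 Ω
  L: Z = jωL = j·8231·0.00334 = 0 + j27.49 Ω
Step 3 — Series combination: Z_total = R + L = 655 + j27.49 Ω = 655.6∠2.4° Ω.
Step 4 — Source phasor: V = 161∠-60.0° V = 80.5 - j139.4 V.
Step 5 — Current: I = V / Z = 0.1138 - j0.2176 A = 0.2456∠-62.4° A.
Step 6 — Complex power: S = V·I* = 39.5 + j1.658 VA.
Step 7 — Real power: P = Re(S) = 39.5 W.
Step 8 — Reactive power: Q = Im(S) = 1.658 VAR.
Step 9 — Apparent power: |S| = 39.54 VA.
Step 10 — Power factor: PF = P/|S| = 0.9991 (lagging).

(a) P = 39.5 W  (b) Q = 1.658 VAR  (c) S = 39.54 VA  (d) PF = 0.9991 (lagging)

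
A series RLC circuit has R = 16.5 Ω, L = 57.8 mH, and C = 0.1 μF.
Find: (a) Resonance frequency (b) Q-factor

Step 1 — Resonance condition Im(Z)=0 gives ω₀ = 1/√(LC).
Step 2 — ω₀ = 1/√(0.0578·1e-07) = 1.315e+04 rad/s.
Step 3 — f₀ = ω₀/(2π) = 2093 Hz.
Step 4 — Series Q: Q = ω₀L/R = 1.315e+04·0.0578/16.5 = 46.08.

(a) f₀ = 2093 Hz  (b) Q = 46.08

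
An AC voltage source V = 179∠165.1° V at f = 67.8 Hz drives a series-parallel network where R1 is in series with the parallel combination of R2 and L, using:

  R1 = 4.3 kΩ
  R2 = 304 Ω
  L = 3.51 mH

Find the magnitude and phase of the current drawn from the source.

Step 1 — Angular frequency: ω = 2π·f = 2π·67.8 = 426 rad/s.
Step 2 — Component impedances:
  R1: Z = R = 4300 Ω
  R2: Z = R = 304 Ω
  L: Z = jωL = j·426·0.00351 = 0 + j1.495 Ω
Step 3 — Parallel branch: R2 || L = 1/(1/R2 + 1/L) = 0.007354 + j1.495 Ω.
Step 4 — Series with R1: Z_total = R1 + (R2 || L) = 4300 + j1.495 Ω = 4300∠0.0° Ω.
Step 5 — Source phasor: V = 179∠165.1° V = -173 + j46.03 V.
Step 6 — Ohm's law: I = V / Z_total = (-173 + j46.03) / (4300 + j1.495) = -0.04022 + j0.01072 A.
Step 7 — Convert to polar: |I| = 0.04163 A, ∠I = 165.1°.

I = 0.04163∠165.1° A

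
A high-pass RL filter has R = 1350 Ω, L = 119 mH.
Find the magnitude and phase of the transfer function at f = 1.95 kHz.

Step 1 — Angular frequency: ω = 2π·1950 = 1.225e+04 rad/s.
Step 2 — Transfer function: H(jω) = jωL/(R + jωL).
Step 3 — Numerator jωL = j·1458; denominator R + jωL = 1350 + j1458.
Step 4 — H = 0.5384 + j0.4985.
Step 5 — Magnitude: |H| = 0.7338 (-2.7 dB); phase: φ = 42.8°.

|H| = 0.7338 (-2.7 dB), φ = 42.8°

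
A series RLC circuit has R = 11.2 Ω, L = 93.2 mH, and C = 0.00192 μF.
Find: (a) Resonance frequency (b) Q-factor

Step 1 — Resonance condition Im(Z)=0 gives ω₀ = 1/√(LC).
Step 2 — ω₀ = 1/√(0.0932·1.92e-09) = 7.476e+04 rad/s.
Step 3 — f₀ = ω₀/(2π) = 1.19e+04 Hz.
Step 4 — Series Q: Q = ω₀L/R = 7.476e+04·0.0932/11.2 = 622.1.

(a) f₀ = 1.19e+04 Hz  (b) Q = 622.1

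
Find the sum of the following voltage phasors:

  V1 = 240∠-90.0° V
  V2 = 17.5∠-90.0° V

Step 1 — Convert each phasor to rectangular form:
  V1 = 240·(cos(-90.0°) + j·sin(-90.0°)) = 0 - j240 V
  V2 = 17.5·(cos(-90.0°) + j·sin(-90.0°)) = 0 - j17.5 V
Step 2 — Sum components: V_total = 0 - j257.5 V.
Step 3 — Convert to polar: |V_total| = 257.5 V, ∠V_total = -90.0°.

V_total = 257.5∠-90.0° V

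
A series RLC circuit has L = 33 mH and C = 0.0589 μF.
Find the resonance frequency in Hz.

Step 1 — Resonance condition Im(Z)=0 gives ω₀ = 1/√(LC).
Step 2 — ω₀ = 1/√(0.033·5.89e-08) = 2.268e+04 rad/s.
Step 3 — f₀ = ω₀/(2π) = 3610 Hz.

f₀ = 3610 Hz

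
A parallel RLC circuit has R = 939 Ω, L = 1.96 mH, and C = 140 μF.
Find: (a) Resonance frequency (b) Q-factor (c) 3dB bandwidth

Step 1 — Resonance: ω₀ = 1/√(LC) = 1/√(0.00196·0.00014) = 1909 rad/s.
Step 2 — f₀ = ω₀/(2π) = 303.8 Hz.
Step 3 — Parallel Q: Q = R/(ω₀L) = 939/(1909·0.00196) = 251.
Step 4 — Bandwidth: Δω = ω₀/Q = 7.607 rad/s; BW = Δω/(2π) = 1.211 Hz.

(a) f₀ = 303.8 Hz  (b) Q = 251  (c) BW = 1.211 Hz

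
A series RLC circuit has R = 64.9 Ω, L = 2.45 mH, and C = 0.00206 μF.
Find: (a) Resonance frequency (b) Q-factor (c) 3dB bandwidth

Step 1 — Resonance: ω₀ = 1/√(LC) = 1/√(0.00245·2.06e-09) = 4.451e+05 rad/s.
Step 2 — f₀ = ω₀/(2π) = 7.084e+04 Hz.
Step 3 — Series Q: Q = ω₀L/R = 4.451e+05·0.00245/64.9 = 16.8.
Step 4 — Bandwidth: Δω = ω₀/Q = 2.649e+04 rad/s; BW = Δω/(2π) = 4216 Hz.

(a) f₀ = 7.084e+04 Hz  (b) Q = 16.8  (c) BW = 4216 Hz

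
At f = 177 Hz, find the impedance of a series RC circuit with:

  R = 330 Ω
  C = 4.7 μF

Step 1 — Angular frequency: ω = 2π·f = 2π·177 = 1112 rad/s.
Step 2 — Component impedances:
  R: Z = R = 330 Ω
  C: Z = 1/(jωC) = -j/(ω·C) = 0 - j191.3 Ω
Step 3 — Series combination: Z_total = R + C = 330 - j191.3 Ω = 381.4∠-30.1° Ω.

Z = 330 - j191.3 Ω = 381.4∠-30.1° Ω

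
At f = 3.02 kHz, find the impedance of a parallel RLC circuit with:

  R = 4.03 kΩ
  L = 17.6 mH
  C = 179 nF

Step 1 — Angular frequency: ω = 2π·f = 2π·3020 = 1.898e+04 rad/s.
Step 2 — Component impedances:
  R: Z = R = 4030 Ω
  L: Z = jωL = j·1.898e+04·0.0176 = 0 + j334 Ω
  C: Z = 1/(jωC) = -j/(ω·C) = 0 - j294.4 Ω
Step 3 — Parallel combination: 1/Z_total = 1/R + 1/L + 1/C; Z_total = 1111 - j1801 Ω = 2116∠-58.3° Ω.

Z = 1111 - j1801 Ω = 2116∠-58.3° Ω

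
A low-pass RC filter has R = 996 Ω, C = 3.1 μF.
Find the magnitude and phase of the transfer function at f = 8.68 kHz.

Step 1 — Angular frequency: ω = 2π·8680 = 5.454e+04 rad/s.
Step 2 — Transfer function: H(jω) = 1/(1 + jωRC).
Step 3 — Denominator: 1 + jωRC = 1 + j·5.454e+04·996·3.1e-06 = 1 + j168.4.
Step 4 — H = 3.526e-05 - j0.005938.
Step 5 — Magnitude: |H| = 0.005938 (-44.5 dB); phase: φ = -89.7°.

|H| = 0.005938 (-44.5 dB), φ = -89.7°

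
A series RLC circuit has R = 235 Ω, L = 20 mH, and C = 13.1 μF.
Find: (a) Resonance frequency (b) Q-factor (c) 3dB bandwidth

Step 1 — Resonance: ω₀ = 1/√(LC) = 1/√(0.02·1.31e-05) = 1954 rad/s.
Step 2 — f₀ = ω₀/(2π) = 310.9 Hz.
Step 3 — Series Q: Q = ω₀L/R = 1954·0.02/235 = 0.1663.
Step 4 — Bandwidth: Δω = ω₀/Q = 1.175e+04 rad/s; BW = Δω/(2π) = 1870 Hz.

(a) f₀ = 310.9 Hz  (b) Q = 0.1663  (c) BW = 1870 Hz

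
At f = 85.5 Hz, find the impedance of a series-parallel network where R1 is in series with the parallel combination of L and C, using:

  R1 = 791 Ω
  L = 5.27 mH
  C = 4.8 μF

Step 1 — Angular frequency: ω = 2π·f = 2π·85.5 = 537.2 rad/s.
Step 2 — Component impedances:
  R1: Z = R = 791 Ω
  L: Z = jωL = j·537.2·0.00527 = 0 + j2.831 Ω
  C: Z = 1/(jωC) = -j/(ω·C) = 0 - j387.8 Ω
Step 3 — Parallel branch: L || C = 1/(1/L + 1/C) = 0 + j2.852 Ω.
Step 4 — Series with R1: Z_total = R1 + (L || C) = 791 + j2.852 Ω = 791∠0.2° Ω.

Z = 791 + j2.852 Ω = 791∠0.2° Ω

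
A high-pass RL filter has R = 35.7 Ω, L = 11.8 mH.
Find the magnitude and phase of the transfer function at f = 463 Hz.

Step 1 — Angular frequency: ω = 2π·463 = 2909 rad/s.
Step 2 — Transfer function: H(jω) = jωL/(R + jωL).
Step 3 — Numerator jωL = j·34.33; denominator R + jωL = 35.7 + j34.33.
Step 4 — H = 0.4804 + j0.4996.
Step 5 — Magnitude: |H| = 0.6931 (-3.2 dB); phase: φ = 46.1°.

|H| = 0.6931 (-3.2 dB), φ = 46.1°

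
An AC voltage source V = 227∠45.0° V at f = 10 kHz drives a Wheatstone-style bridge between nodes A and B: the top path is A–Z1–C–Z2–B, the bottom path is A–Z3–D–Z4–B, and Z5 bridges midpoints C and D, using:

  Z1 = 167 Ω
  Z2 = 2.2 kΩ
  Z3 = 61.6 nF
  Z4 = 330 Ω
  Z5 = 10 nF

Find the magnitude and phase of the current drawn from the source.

Step 1 — Angular frequency: ω = 2π·f = 2π·1e+04 = 6.283e+04 rad/s.
Step 2 — Component impedances:
  Z1: Z = R = 167 Ω
  Z2: Z = R = 2200 Ω
  Z3: Z = 1/(jωC) = -j/(ω·C) = 0 - j258.4 Ω
  Z4: Z = R = 330 Ω
  Z5: Z = 1/(jωC) = -j/(ω·C) = 0 - j1592 Ω
Step 3 — Bridge requires nodal analysis (the Z5 bridge couples midpoints C and D, so the two paths cannot be reduced to a simple series/parallel combination). Setting node B to ground and injecting 1 A at node A, the 3-node admittance system at A, C, D solves to V_A = Z_AB = 310.9 - j173 Ω = 355.8∠-29.1° Ω.
Step 4 — Source phasor: V = 227∠45.0° V = 160.5 + j160.5 V.
Step 5 — Ohm's law: I = V / Z_total = (160.5 + j160.5) / (310.9 - j173) = 0.1749 + j0.6135 A.
Step 6 — Convert to polar: |I| = 0.638 A, ∠I = 74.1°.

I = 0.638∠74.1° A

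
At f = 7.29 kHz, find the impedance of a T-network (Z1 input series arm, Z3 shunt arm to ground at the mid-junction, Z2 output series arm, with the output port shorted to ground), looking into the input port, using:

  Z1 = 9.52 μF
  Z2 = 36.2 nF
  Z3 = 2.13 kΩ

Step 1 — Angular frequency: ω = 2π·f = 2π·7290 = 4.58e+04 rad/s.
Step 2 — Component impedances:
  Z1: Z = 1/(jωC) = -j/(ω·C) = 0 - j2.293 Ω
  Z2: Z = 1/(jωC) = -j/(ω·C) = 0 - j603.1 Ω
  Z3: Z = R = 2130 Ω
Step 3 — With the output port shorted to ground, the output series arm Z2 runs from the junction to ground; the shunt arm Z3 also runs from the junction to ground. They appear in parallel: Z3 || Z2 = 158.1 - j558.3 Ω.
Step 4 — Series with input arm Z1: Z_in = Z1 + (Z3 || Z2) = 158.1 - j560.6 Ω = 582.5∠-74.3° Ω.

Z = 158.1 - j560.6 Ω = 582.5∠-74.3° Ω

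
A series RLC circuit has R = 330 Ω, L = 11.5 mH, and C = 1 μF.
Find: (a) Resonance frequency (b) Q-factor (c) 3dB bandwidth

Step 1 — Resonance condition Im(Z)=0 gives ω₀ = 1/√(LC).
Step 2 — ω₀ = 1/√(0.0115·1e-06) = 9325 rad/s.
Step 3 — f₀ = ω₀/(2π) = 1484 Hz.
Step 4 — Series Q: Q = ω₀L/R = 9325·0.0115/330 = 0.325.
Step 5 — 3dB bandwidth: Δω = ω₀/Q = 2.87e+04 rad/s; BW = Δω/(2π) = 4567 Hz.

(a) f₀ = 1484 Hz  (b) Q = 0.325  (c) BW = 4567 Hz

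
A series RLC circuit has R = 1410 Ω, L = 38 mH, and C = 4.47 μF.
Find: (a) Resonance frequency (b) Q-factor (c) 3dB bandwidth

Step 1 — Resonance condition Im(Z)=0 gives ω₀ = 1/√(LC).
Step 2 — ω₀ = 1/√(0.038·4.47e-06) = 2426 rad/s.
Step 3 — f₀ = ω₀/(2π) = 386.2 Hz.
Step 4 — Series Q: Q = ω₀L/R = 2426·0.038/1410 = 0.06539.
Step 5 — 3dB bandwidth: Δω = ω₀/Q = 3.711e+04 rad/s; BW = Δω/(2π) = 5905 Hz.

(a) f₀ = 386.2 Hz  (b) Q = 0.06539  (c) BW = 5905 Hz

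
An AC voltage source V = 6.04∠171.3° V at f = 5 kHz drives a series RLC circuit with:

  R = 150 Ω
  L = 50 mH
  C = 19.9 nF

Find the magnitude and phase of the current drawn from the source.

Step 1 — Angular frequency: ω = 2π·f = 2π·5000 = 3.142e+04 rad/s.
Step 2 — Component impedances:
  R: Z = R = 150 Ω
  L: Z = jωL = j·3.142e+04·0.05 = 0 + j1571 Ω
  C: Z = 1/(jωC) = -j/(ω·C) = 0 - j1600 Ω
Step 3 — Series combination: Z_total = R + L + C = 150 - j28.75 Ω = 152.7∠-10.9° Ω.
Step 4 — Source phasor: V = 6.04∠171.3° V = -5.971 + j0.9136 V.
Step 5 — Ohm's law: I = V / Z_total = (-5.971 + j0.9136) / (150 - j28.75) = -0.03952 - j0.001484 A.
Step 6 — Convert to polar: |I| = 0.03955 A, ∠I = -177.8°.

I = 0.03955∠-177.8° A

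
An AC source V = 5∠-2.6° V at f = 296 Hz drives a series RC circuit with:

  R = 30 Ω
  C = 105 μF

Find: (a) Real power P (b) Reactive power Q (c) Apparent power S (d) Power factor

Step 1 — Angular frequency: ω = 2π·f = 2π·296 = 1860 rad/s.
Step 2 — Component impedances:
  R: Z = R = 30 Ω
  C: Z = 1/(jωC) = -j/(ω·C) = 0 - j5.121 Ω
Step 3 — Series combination: Z_total = R + C = 30 - j5.121 Ω = 30.43∠-9.7° Ω.
Step 4 — Source phasor: V = 5∠-2.6° V = 4.995 - j0.2268 V.
Step 5 — Current: I = V / Z = 0.163 + j0.02027 A = 0.1643∠7.1° A.
Step 6 — Complex power: S = V·I* = 0.8097 - j0.1382 VA.
Step 7 — Real power: P = Re(S) = 0.8097 W.
Step 8 — Reactive power: Q = Im(S) = -0.1382 VAR.
Step 9 — Apparent power: |S| = 0.8215 VA.
Step 10 — Power factor: PF = P/|S| = 0.9857 (leading).

(a) P = 0.8097 W  (b) Q = -0.1382 VAR  (c) S = 0.8215 VA  (d) PF = 0.9857 (leading)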